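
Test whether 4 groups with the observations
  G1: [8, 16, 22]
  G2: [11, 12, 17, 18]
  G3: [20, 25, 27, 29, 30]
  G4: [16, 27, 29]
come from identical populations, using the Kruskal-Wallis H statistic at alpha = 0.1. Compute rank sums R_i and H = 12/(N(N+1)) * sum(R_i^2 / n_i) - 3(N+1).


Step 1: Combine all N = 15 observations and assign midranks.
sorted (value, group, rank): (8,G1,1), (11,G2,2), (12,G2,3), (16,G1,4.5), (16,G4,4.5), (17,G2,6), (18,G2,7), (20,G3,8), (22,G1,9), (25,G3,10), (27,G3,11.5), (27,G4,11.5), (29,G3,13.5), (29,G4,13.5), (30,G3,15)
Step 2: Sum ranks within each group.
R_1 = 14.5 (n_1 = 3)
R_2 = 18 (n_2 = 4)
R_3 = 58 (n_3 = 5)
R_4 = 29.5 (n_4 = 3)
Step 3: H = 12/(N(N+1)) * sum(R_i^2/n_i) - 3(N+1)
     = 12/(15*16) * (14.5^2/3 + 18^2/4 + 58^2/5 + 29.5^2/3) - 3*16
     = 0.050000 * 1113.97 - 48
     = 7.698333.
Step 4: Ties present; correction factor C = 1 - 18/(15^3 - 15) = 0.994643. Corrected H = 7.698333 / 0.994643 = 7.739797.
Step 5: Under H0, H ~ chi^2(3); p-value = 0.051707.
Step 6: alpha = 0.1. reject H0.

H = 7.7398, df = 3, p = 0.051707, reject H0.


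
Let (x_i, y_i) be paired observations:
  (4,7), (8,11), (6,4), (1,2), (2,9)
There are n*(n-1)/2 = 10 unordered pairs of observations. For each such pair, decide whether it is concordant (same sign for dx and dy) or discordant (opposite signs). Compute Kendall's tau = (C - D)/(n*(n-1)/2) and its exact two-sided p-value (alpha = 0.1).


Step 1: Enumerate the 10 unordered pairs (i,j) with i<j and classify each by sign(x_j-x_i) * sign(y_j-y_i).
  (1,2):dx=+4,dy=+4->C; (1,3):dx=+2,dy=-3->D; (1,4):dx=-3,dy=-5->C; (1,5):dx=-2,dy=+2->D
  (2,3):dx=-2,dy=-7->C; (2,4):dx=-7,dy=-9->C; (2,5):dx=-6,dy=-2->C; (3,4):dx=-5,dy=-2->C
  (3,5):dx=-4,dy=+5->D; (4,5):dx=+1,dy=+7->C
Step 2: C = 7, D = 3, total pairs = 10.
Step 3: tau = (C - D)/(n(n-1)/2) = (7 - 3)/10 = 0.400000.
Step 4: Exact two-sided p-value (enumerate n! = 120 permutations of y under H0): p = 0.483333.
Step 5: alpha = 0.1. fail to reject H0.

tau_b = 0.4000 (C=7, D=3), p = 0.483333, fail to reject H0.


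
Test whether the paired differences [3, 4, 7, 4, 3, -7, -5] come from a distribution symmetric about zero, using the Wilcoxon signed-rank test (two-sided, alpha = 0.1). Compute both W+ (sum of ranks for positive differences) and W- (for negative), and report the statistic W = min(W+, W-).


Step 1: Drop any zero differences (none here) and take |d_i|.
|d| = [3, 4, 7, 4, 3, 7, 5]
Step 2: Midrank |d_i| (ties get averaged ranks).
ranks: |3|->1.5, |4|->3.5, |7|->6.5, |4|->3.5, |3|->1.5, |7|->6.5, |5|->5
Step 3: Attach original signs; sum ranks with positive sign and with negative sign.
W+ = 1.5 + 3.5 + 6.5 + 3.5 + 1.5 = 16.5
W- = 6.5 + 5 = 11.5
(Check: W+ + W- = 28 should equal n(n+1)/2 = 28.)
Step 4: Test statistic W = min(W+, W-) = 11.5.
Step 5: Ties in |d|, so use the tie-corrected normal approximation.
        E[W] = n(n+1)/4 = 7*8/4 = 14.
        Tie groups: |d|=3 (t=2), |d|=4 (t=2), |d|=7 (t=2); sum(t^3 - t) = 18.
        Var[W] = n(n+1)(2n+1)/24 - sum(t^3-t)/48 = 840/24 - 18/48 = 34.625.
        z = (W - E[W]) / sqrt(Var[W]) = (11.5 - 14) / 5.8843 = -0.4249.
        Two-sided p = 2*Phi(z) = 0.670939.
Step 6: alpha = 0.1. fail to reject H0.

W+ = 16.5, W- = 11.5, W = min = 11.5, p = 0.670939, fail to reject H0.


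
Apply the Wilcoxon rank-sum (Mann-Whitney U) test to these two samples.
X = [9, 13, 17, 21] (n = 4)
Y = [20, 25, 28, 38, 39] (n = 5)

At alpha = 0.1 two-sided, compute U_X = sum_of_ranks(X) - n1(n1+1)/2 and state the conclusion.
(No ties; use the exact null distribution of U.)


Step 1: Combine and sort all 9 observations; assign midranks.
sorted (value, group): (9,X), (13,X), (17,X), (20,Y), (21,X), (25,Y), (28,Y), (38,Y), (39,Y)
ranks: 9->1, 13->2, 17->3, 20->4, 21->5, 25->6, 28->7, 38->8, 39->9
Step 2: Rank sum for X: R1 = 1 + 2 + 3 + 5 = 11.
Step 3: U_X = R1 - n1(n1+1)/2 = 11 - 4*5/2 = 11 - 10 = 1.
       U_Y = n1*n2 - U_X = 20 - 1 = 19.
Step 4: No ties, so the exact null distribution of U (based on enumerating the C(9,4) = 126 equally likely rank assignments) gives the two-sided p-value.
Step 5: p-value = 0.031746; compare to alpha = 0.1. reject H0.

U_X = 1, p = 0.031746, reject H0 at alpha = 0.1.


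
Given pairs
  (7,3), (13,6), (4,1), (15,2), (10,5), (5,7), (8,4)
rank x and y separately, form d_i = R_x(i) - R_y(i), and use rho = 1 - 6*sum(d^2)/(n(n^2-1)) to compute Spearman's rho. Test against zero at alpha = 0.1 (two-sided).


Step 1: Rank x and y separately (midranks; no ties here).
rank(x): 7->3, 13->6, 4->1, 15->7, 10->5, 5->2, 8->4
rank(y): 3->3, 6->6, 1->1, 2->2, 5->5, 7->7, 4->4
Step 2: d_i = R_x(i) - R_y(i); compute d_i^2.
  (3-3)^2=0, (6-6)^2=0, (1-1)^2=0, (7-2)^2=25, (5-5)^2=0, (2-7)^2=25, (4-4)^2=0
sum(d^2) = 50.
Step 3: rho = 1 - 6*50 / (7*(7^2 - 1)) = 1 - 300/336 = 0.107143.
Step 4: Under H0, t = rho * sqrt((n-2)/(1-rho^2)) = 0.2410 ~ t(5).
Step 5: Two-sided p-value from the t-distribution with 5 df = 0.819151.
Step 6: alpha = 0.1. fail to reject H0.

rho = 0.1071, p = 0.819151, fail to reject H0 at alpha = 0.1.


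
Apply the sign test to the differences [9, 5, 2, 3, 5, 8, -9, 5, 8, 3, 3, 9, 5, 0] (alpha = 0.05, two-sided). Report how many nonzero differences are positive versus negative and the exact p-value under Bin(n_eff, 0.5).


Step 1: Discard zero differences. Original n = 14; n_eff = number of nonzero differences = 13.
Nonzero differences (with sign): +9, +5, +2, +3, +5, +8, -9, +5, +8, +3, +3, +9, +5
Step 2: Count signs: positive = 12, negative = 1.
Step 3: Under H0: P(positive) = 0.5, so the number of positives S ~ Bin(13, 0.5).
Step 4: Two-sided exact p-value = sum of Bin(13,0.5) probabilities at or below the observed probability = 0.003418.
Step 5: alpha = 0.05. reject H0.

n_eff = 13, pos = 12, neg = 1, p = 0.003418, reject H0.


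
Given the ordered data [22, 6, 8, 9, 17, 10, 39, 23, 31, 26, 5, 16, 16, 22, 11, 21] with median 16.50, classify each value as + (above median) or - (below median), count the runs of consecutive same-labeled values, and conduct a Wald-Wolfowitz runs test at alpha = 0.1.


Step 1: Compute median = 16.50; label A = above, B = below.
Labels in order: ABBBABAAAABBBABA  (n_A = 8, n_B = 8)
Step 2: Count runs R = 9.
Step 3: Under H0 (random ordering), E[R] = 2*n_A*n_B/(n_A+n_B) + 1 = 2*8*8/16 + 1 = 9.0000.
        Var[R] = 2*n_A*n_B*(2*n_A*n_B - n_A - n_B) / ((n_A+n_B)^2 * (n_A+n_B-1)) = 14336/3840 = 3.7333.
        SD[R] = 1.9322.
Step 4: R = E[R], so z = 0 with no continuity correction.
Step 5: Two-sided p-value via normal approximation = 2*(1 - Phi(|z|)) = 1.000000.
Step 6: alpha = 0.1. fail to reject H0.

R = 9, z = 0.0000, p = 1.000000, fail to reject H0.


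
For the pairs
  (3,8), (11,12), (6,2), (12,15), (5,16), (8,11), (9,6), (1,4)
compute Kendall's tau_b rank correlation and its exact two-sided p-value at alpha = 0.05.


Step 1: Enumerate the 28 unordered pairs (i,j) with i<j and classify each by sign(x_j-x_i) * sign(y_j-y_i).
  (1,2):dx=+8,dy=+4->C; (1,3):dx=+3,dy=-6->D; (1,4):dx=+9,dy=+7->C; (1,5):dx=+2,dy=+8->C
  (1,6):dx=+5,dy=+3->C; (1,7):dx=+6,dy=-2->D; (1,8):dx=-2,dy=-4->C; (2,3):dx=-5,dy=-10->C
  (2,4):dx=+1,dy=+3->C; (2,5):dx=-6,dy=+4->D; (2,6):dx=-3,dy=-1->C; (2,7):dx=-2,dy=-6->C
  (2,8):dx=-10,dy=-8->C; (3,4):dx=+6,dy=+13->C; (3,5):dx=-1,dy=+14->D; (3,6):dx=+2,dy=+9->C
  (3,7):dx=+3,dy=+4->C; (3,8):dx=-5,dy=+2->D; (4,5):dx=-7,dy=+1->D; (4,6):dx=-4,dy=-4->C
  (4,7):dx=-3,dy=-9->C; (4,8):dx=-11,dy=-11->C; (5,6):dx=+3,dy=-5->D; (5,7):dx=+4,dy=-10->D
  (5,8):dx=-4,dy=-12->C; (6,7):dx=+1,dy=-5->D; (6,8):dx=-7,dy=-7->C; (7,8):dx=-8,dy=-2->C
Step 2: C = 19, D = 9, total pairs = 28.
Step 3: tau = (C - D)/(n(n-1)/2) = (19 - 9)/28 = 0.357143.
Step 4: Exact two-sided p-value (enumerate n! = 40320 permutations of y under H0): p = 0.275099.
Step 5: alpha = 0.05. fail to reject H0.

tau_b = 0.3571 (C=19, D=9), p = 0.275099, fail to reject H0.


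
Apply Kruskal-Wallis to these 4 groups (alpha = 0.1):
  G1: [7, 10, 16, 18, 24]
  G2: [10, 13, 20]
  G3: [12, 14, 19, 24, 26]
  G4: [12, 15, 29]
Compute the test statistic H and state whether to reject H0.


Step 1: Combine all N = 16 observations and assign midranks.
sorted (value, group, rank): (7,G1,1), (10,G1,2.5), (10,G2,2.5), (12,G3,4.5), (12,G4,4.5), (13,G2,6), (14,G3,7), (15,G4,8), (16,G1,9), (18,G1,10), (19,G3,11), (20,G2,12), (24,G1,13.5), (24,G3,13.5), (26,G3,15), (29,G4,16)
Step 2: Sum ranks within each group.
R_1 = 36 (n_1 = 5)
R_2 = 20.5 (n_2 = 3)
R_3 = 51 (n_3 = 5)
R_4 = 28.5 (n_4 = 3)
Step 3: H = 12/(N(N+1)) * sum(R_i^2/n_i) - 3(N+1)
     = 12/(16*17) * (36^2/5 + 20.5^2/3 + 51^2/5 + 28.5^2/3) - 3*17
     = 0.044118 * 1190.23 - 51
     = 1.510294.
Step 4: Ties present; correction factor C = 1 - 18/(16^3 - 16) = 0.995588. Corrected H = 1.510294 / 0.995588 = 1.516987.
Step 5: Under H0, H ~ chi^2(3); p-value = 0.678355.
Step 6: alpha = 0.1. fail to reject H0.

H = 1.5170, df = 3, p = 0.678355, fail to reject H0.


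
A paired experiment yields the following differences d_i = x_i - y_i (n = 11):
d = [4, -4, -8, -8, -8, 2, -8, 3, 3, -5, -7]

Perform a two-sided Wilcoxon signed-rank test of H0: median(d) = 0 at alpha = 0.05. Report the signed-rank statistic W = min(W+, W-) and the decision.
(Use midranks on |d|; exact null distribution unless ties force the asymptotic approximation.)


Step 1: Drop any zero differences (none here) and take |d_i|.
|d| = [4, 4, 8, 8, 8, 2, 8, 3, 3, 5, 7]
Step 2: Midrank |d_i| (ties get averaged ranks).
ranks: |4|->4.5, |4|->4.5, |8|->9.5, |8|->9.5, |8|->9.5, |2|->1, |8|->9.5, |3|->2.5, |3|->2.5, |5|->6, |7|->7
Step 3: Attach original signs; sum ranks with positive sign and with negative sign.
W+ = 4.5 + 1 + 2.5 + 2.5 = 10.5
W- = 4.5 + 9.5 + 9.5 + 9.5 + 9.5 + 6 + 7 = 55.5
(Check: W+ + W- = 66 should equal n(n+1)/2 = 66.)
Step 4: Test statistic W = min(W+, W-) = 10.5.
Step 5: Ties in |d|, so use the tie-corrected normal approximation.
        E[W] = n(n+1)/4 = 11*12/4 = 33.
        Tie groups: |d|=3 (t=2), |d|=4 (t=2), |d|=8 (t=4); sum(t^3 - t) = 72.
        Var[W] = n(n+1)(2n+1)/24 - sum(t^3-t)/48 = 3036/24 - 72/48 = 125.
        z = (W - E[W]) / sqrt(Var[W]) = (10.5 - 33) / 11.1803 = -2.0125.
        Two-sided p = 2*Phi(z) = 0.044171.
Step 6: alpha = 0.05. reject H0.

W+ = 10.5, W- = 55.5, W = min = 10.5, p = 0.044171, reject H0.


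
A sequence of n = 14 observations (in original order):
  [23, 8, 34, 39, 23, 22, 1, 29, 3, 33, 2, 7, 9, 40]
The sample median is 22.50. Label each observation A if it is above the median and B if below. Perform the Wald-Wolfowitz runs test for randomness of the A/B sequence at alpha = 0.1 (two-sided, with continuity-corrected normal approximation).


Step 1: Compute median = 22.50; label A = above, B = below.
Labels in order: ABAAABBABABBBA  (n_A = 7, n_B = 7)
Step 2: Count runs R = 9.
Step 3: Under H0 (random ordering), E[R] = 2*n_A*n_B/(n_A+n_B) + 1 = 2*7*7/14 + 1 = 8.0000.
        Var[R] = 2*n_A*n_B*(2*n_A*n_B - n_A - n_B) / ((n_A+n_B)^2 * (n_A+n_B-1)) = 8232/2548 = 3.2308.
        SD[R] = 1.7974.
Step 4: Continuity-corrected z = (R - 0.5 - E[R]) / SD[R] = (9 - 0.5 - 8.0000) / 1.7974 = 0.2782.
Step 5: Two-sided p-value via normal approximation = 2*(1 - Phi(|z|)) = 0.780879.
Step 6: alpha = 0.1. fail to reject H0.

R = 9, z = 0.2782, p = 0.780879, fail to reject H0.


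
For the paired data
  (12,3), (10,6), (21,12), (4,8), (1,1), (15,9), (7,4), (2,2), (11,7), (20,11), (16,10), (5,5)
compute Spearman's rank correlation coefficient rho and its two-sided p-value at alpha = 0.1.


Step 1: Rank x and y separately (midranks; no ties here).
rank(x): 12->8, 10->6, 21->12, 4->3, 1->1, 15->9, 7->5, 2->2, 11->7, 20->11, 16->10, 5->4
rank(y): 3->3, 6->6, 12->12, 8->8, 1->1, 9->9, 4->4, 2->2, 7->7, 11->11, 10->10, 5->5
Step 2: d_i = R_x(i) - R_y(i); compute d_i^2.
  (8-3)^2=25, (6-6)^2=0, (12-12)^2=0, (3-8)^2=25, (1-1)^2=0, (9-9)^2=0, (5-4)^2=1, (2-2)^2=0, (7-7)^2=0, (11-11)^2=0, (10-10)^2=0, (4-5)^2=1
sum(d^2) = 52.
Step 3: rho = 1 - 6*52 / (12*(12^2 - 1)) = 1 - 312/1716 = 0.818182.
Step 4: Under H0, t = rho * sqrt((n-2)/(1-rho^2)) = 4.5000 ~ t(10).
Step 5: Two-sided p-value from the t-distribution with 10 df = 0.001143.
Step 6: alpha = 0.1. reject H0.

rho = 0.8182, p = 0.001143, reject H0 at alpha = 0.1.


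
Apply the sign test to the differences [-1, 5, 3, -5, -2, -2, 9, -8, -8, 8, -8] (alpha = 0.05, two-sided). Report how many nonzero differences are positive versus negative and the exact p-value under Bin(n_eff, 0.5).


Step 1: Discard zero differences. Original n = 11; n_eff = number of nonzero differences = 11.
Nonzero differences (with sign): -1, +5, +3, -5, -2, -2, +9, -8, -8, +8, -8
Step 2: Count signs: positive = 4, negative = 7.
Step 3: Under H0: P(positive) = 0.5, so the number of positives S ~ Bin(11, 0.5).
Step 4: Two-sided exact p-value = sum of Bin(11,0.5) probabilities at or below the observed probability = 0.548828.
Step 5: alpha = 0.05. fail to reject H0.

n_eff = 11, pos = 4, neg = 7, p = 0.548828, fail to reject H0.


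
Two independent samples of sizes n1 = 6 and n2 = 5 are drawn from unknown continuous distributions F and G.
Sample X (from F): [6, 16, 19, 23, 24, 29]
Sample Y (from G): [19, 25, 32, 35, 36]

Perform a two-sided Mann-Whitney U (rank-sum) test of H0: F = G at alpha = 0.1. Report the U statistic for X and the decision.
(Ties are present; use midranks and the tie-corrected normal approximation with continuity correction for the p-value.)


Step 1: Combine and sort all 11 observations; assign midranks.
sorted (value, group): (6,X), (16,X), (19,X), (19,Y), (23,X), (24,X), (25,Y), (29,X), (32,Y), (35,Y), (36,Y)
ranks: 6->1, 16->2, 19->3.5, 19->3.5, 23->5, 24->6, 25->7, 29->8, 32->9, 35->10, 36->11
Step 2: Rank sum for X: R1 = 1 + 2 + 3.5 + 5 + 6 + 8 = 25.5.
Step 3: U_X = R1 - n1(n1+1)/2 = 25.5 - 6*7/2 = 25.5 - 21 = 4.5.
       U_Y = n1*n2 - U_X = 30 - 4.5 = 25.5.
Step 4: Ties are present, so use the tie-corrected normal approximation (with continuity correction) for the p-value.
Step 5: p-value = 0.067264; compare to alpha = 0.1. reject H0.

U_X = 4.5, p = 0.067264, reject H0 at alpha = 0.1.


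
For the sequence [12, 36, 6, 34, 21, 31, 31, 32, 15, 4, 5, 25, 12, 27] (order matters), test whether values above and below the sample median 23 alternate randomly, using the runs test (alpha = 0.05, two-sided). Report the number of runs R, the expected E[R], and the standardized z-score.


Step 1: Compute median = 23; label A = above, B = below.
Labels in order: BABABAAABBBABA  (n_A = 7, n_B = 7)
Step 2: Count runs R = 10.
Step 3: Under H0 (random ordering), E[R] = 2*n_A*n_B/(n_A+n_B) + 1 = 2*7*7/14 + 1 = 8.0000.
        Var[R] = 2*n_A*n_B*(2*n_A*n_B - n_A - n_B) / ((n_A+n_B)^2 * (n_A+n_B-1)) = 8232/2548 = 3.2308.
        SD[R] = 1.7974.
Step 4: Continuity-corrected z = (R - 0.5 - E[R]) / SD[R] = (10 - 0.5 - 8.0000) / 1.7974 = 0.8345.
Step 5: Two-sided p-value via normal approximation = 2*(1 - Phi(|z|)) = 0.403986.
Step 6: alpha = 0.05. fail to reject H0.

R = 10, z = 0.8345, p = 0.403986, fail to reject H0.


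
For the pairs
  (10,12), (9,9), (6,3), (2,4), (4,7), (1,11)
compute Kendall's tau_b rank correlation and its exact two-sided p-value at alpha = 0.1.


Step 1: Enumerate the 15 unordered pairs (i,j) with i<j and classify each by sign(x_j-x_i) * sign(y_j-y_i).
  (1,2):dx=-1,dy=-3->C; (1,3):dx=-4,dy=-9->C; (1,4):dx=-8,dy=-8->C; (1,5):dx=-6,dy=-5->C
  (1,6):dx=-9,dy=-1->C; (2,3):dx=-3,dy=-6->C; (2,4):dx=-7,dy=-5->C; (2,5):dx=-5,dy=-2->C
  (2,6):dx=-8,dy=+2->D; (3,4):dx=-4,dy=+1->D; (3,5):dx=-2,dy=+4->D; (3,6):dx=-5,dy=+8->D
  (4,5):dx=+2,dy=+3->C; (4,6):dx=-1,dy=+7->D; (5,6):dx=-3,dy=+4->D
Step 2: C = 9, D = 6, total pairs = 15.
Step 3: tau = (C - D)/(n(n-1)/2) = (9 - 6)/15 = 0.200000.
Step 4: Exact two-sided p-value (enumerate n! = 720 permutations of y under H0): p = 0.719444.
Step 5: alpha = 0.1. fail to reject H0.

tau_b = 0.2000 (C=9, D=6), p = 0.719444, fail to reject H0.


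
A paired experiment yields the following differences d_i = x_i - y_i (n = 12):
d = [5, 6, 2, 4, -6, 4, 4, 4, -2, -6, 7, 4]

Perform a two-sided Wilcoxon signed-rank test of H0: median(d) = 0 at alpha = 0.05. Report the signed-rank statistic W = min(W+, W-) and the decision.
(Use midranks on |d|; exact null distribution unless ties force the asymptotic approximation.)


Step 1: Drop any zero differences (none here) and take |d_i|.
|d| = [5, 6, 2, 4, 6, 4, 4, 4, 2, 6, 7, 4]
Step 2: Midrank |d_i| (ties get averaged ranks).
ranks: |5|->8, |6|->10, |2|->1.5, |4|->5, |6|->10, |4|->5, |4|->5, |4|->5, |2|->1.5, |6|->10, |7|->12, |4|->5
Step 3: Attach original signs; sum ranks with positive sign and with negative sign.
W+ = 8 + 10 + 1.5 + 5 + 5 + 5 + 5 + 12 + 5 = 56.5
W- = 10 + 1.5 + 10 = 21.5
(Check: W+ + W- = 78 should equal n(n+1)/2 = 78.)
Step 4: Test statistic W = min(W+, W-) = 21.5.
Step 5: Ties in |d|, so use the tie-corrected normal approximation.
        E[W] = n(n+1)/4 = 12*13/4 = 39.
        Tie groups: |d|=2 (t=2), |d|=4 (t=5), |d|=6 (t=3); sum(t^3 - t) = 150.
        Var[W] = n(n+1)(2n+1)/24 - sum(t^3-t)/48 = 3900/24 - 150/48 = 159.375.
        z = (W - E[W]) / sqrt(Var[W]) = (21.5 - 39) / 12.6244 = -1.3862.
        Two-sided p = 2*Phi(z) = 0.165684.
Step 6: alpha = 0.05. fail to reject H0.

W+ = 56.5, W- = 21.5, W = min = 21.5, p = 0.165684, fail to reject H0.


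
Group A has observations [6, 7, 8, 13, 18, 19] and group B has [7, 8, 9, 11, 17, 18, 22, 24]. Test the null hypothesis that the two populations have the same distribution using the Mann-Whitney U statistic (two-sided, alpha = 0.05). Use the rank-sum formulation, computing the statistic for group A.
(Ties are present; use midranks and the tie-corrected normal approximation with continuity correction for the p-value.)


Step 1: Combine and sort all 14 observations; assign midranks.
sorted (value, group): (6,X), (7,X), (7,Y), (8,X), (8,Y), (9,Y), (11,Y), (13,X), (17,Y), (18,X), (18,Y), (19,X), (22,Y), (24,Y)
ranks: 6->1, 7->2.5, 7->2.5, 8->4.5, 8->4.5, 9->6, 11->7, 13->8, 17->9, 18->10.5, 18->10.5, 19->12, 22->13, 24->14
Step 2: Rank sum for X: R1 = 1 + 2.5 + 4.5 + 8 + 10.5 + 12 = 38.5.
Step 3: U_X = R1 - n1(n1+1)/2 = 38.5 - 6*7/2 = 38.5 - 21 = 17.5.
       U_Y = n1*n2 - U_X = 48 - 17.5 = 30.5.
Step 4: Ties are present, so use the tie-corrected normal approximation (with continuity correction) for the p-value.
Step 5: p-value = 0.437063; compare to alpha = 0.05. fail to reject H0.

U_X = 17.5, p = 0.437063, fail to reject H0 at alpha = 0.05.


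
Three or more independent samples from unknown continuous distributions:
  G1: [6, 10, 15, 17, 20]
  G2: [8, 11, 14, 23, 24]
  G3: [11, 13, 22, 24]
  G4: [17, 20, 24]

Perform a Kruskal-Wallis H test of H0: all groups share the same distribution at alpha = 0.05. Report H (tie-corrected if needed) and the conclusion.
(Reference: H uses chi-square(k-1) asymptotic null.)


Step 1: Combine all N = 17 observations and assign midranks.
sorted (value, group, rank): (6,G1,1), (8,G2,2), (10,G1,3), (11,G2,4.5), (11,G3,4.5), (13,G3,6), (14,G2,7), (15,G1,8), (17,G1,9.5), (17,G4,9.5), (20,G1,11.5), (20,G4,11.5), (22,G3,13), (23,G2,14), (24,G2,16), (24,G3,16), (24,G4,16)
Step 2: Sum ranks within each group.
R_1 = 33 (n_1 = 5)
R_2 = 43.5 (n_2 = 5)
R_3 = 39.5 (n_3 = 4)
R_4 = 37 (n_4 = 3)
Step 3: H = 12/(N(N+1)) * sum(R_i^2/n_i) - 3(N+1)
     = 12/(17*18) * (33^2/5 + 43.5^2/5 + 39.5^2/4 + 37^2/3) - 3*18
     = 0.039216 * 1442.65 - 54
     = 2.574346.
Step 4: Ties present; correction factor C = 1 - 42/(17^3 - 17) = 0.991422. Corrected H = 2.574346 / 0.991422 = 2.596621.
Step 5: Under H0, H ~ chi^2(3); p-value = 0.458082.
Step 6: alpha = 0.05. fail to reject H0.

H = 2.5966, df = 3, p = 0.458082, fail to reject H0.


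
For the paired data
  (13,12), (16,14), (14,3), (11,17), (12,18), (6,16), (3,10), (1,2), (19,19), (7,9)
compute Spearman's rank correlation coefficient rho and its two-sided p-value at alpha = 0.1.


Step 1: Rank x and y separately (midranks; no ties here).
rank(x): 13->7, 16->9, 14->8, 11->5, 12->6, 6->3, 3->2, 1->1, 19->10, 7->4
rank(y): 12->5, 14->6, 3->2, 17->8, 18->9, 16->7, 10->4, 2->1, 19->10, 9->3
Step 2: d_i = R_x(i) - R_y(i); compute d_i^2.
  (7-5)^2=4, (9-6)^2=9, (8-2)^2=36, (5-8)^2=9, (6-9)^2=9, (3-7)^2=16, (2-4)^2=4, (1-1)^2=0, (10-10)^2=0, (4-3)^2=1
sum(d^2) = 88.
Step 3: rho = 1 - 6*88 / (10*(10^2 - 1)) = 1 - 528/990 = 0.466667.
Step 4: Under H0, t = rho * sqrt((n-2)/(1-rho^2)) = 1.4924 ~ t(8).
Step 5: Two-sided p-value from the t-distribution with 8 df = 0.173939.
Step 6: alpha = 0.1. fail to reject H0.

rho = 0.4667, p = 0.173939, fail to reject H0 at alpha = 0.1.


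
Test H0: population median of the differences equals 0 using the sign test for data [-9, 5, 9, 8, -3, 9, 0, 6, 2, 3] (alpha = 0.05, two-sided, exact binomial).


Step 1: Discard zero differences. Original n = 10; n_eff = number of nonzero differences = 9.
Nonzero differences (with sign): -9, +5, +9, +8, -3, +9, +6, +2, +3
Step 2: Count signs: positive = 7, negative = 2.
Step 3: Under H0: P(positive) = 0.5, so the number of positives S ~ Bin(9, 0.5).
Step 4: Two-sided exact p-value = sum of Bin(9,0.5) probabilities at or below the observed probability = 0.179688.
Step 5: alpha = 0.05. fail to reject H0.

n_eff = 9, pos = 7, neg = 2, p = 0.179688, fail to reject H0.


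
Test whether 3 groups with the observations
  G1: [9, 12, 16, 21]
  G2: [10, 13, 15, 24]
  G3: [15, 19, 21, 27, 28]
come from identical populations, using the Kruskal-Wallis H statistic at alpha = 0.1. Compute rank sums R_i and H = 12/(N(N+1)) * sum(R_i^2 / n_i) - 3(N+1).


Step 1: Combine all N = 13 observations and assign midranks.
sorted (value, group, rank): (9,G1,1), (10,G2,2), (12,G1,3), (13,G2,4), (15,G2,5.5), (15,G3,5.5), (16,G1,7), (19,G3,8), (21,G1,9.5), (21,G3,9.5), (24,G2,11), (27,G3,12), (28,G3,13)
Step 2: Sum ranks within each group.
R_1 = 20.5 (n_1 = 4)
R_2 = 22.5 (n_2 = 4)
R_3 = 48 (n_3 = 5)
Step 3: H = 12/(N(N+1)) * sum(R_i^2/n_i) - 3(N+1)
     = 12/(13*14) * (20.5^2/4 + 22.5^2/4 + 48^2/5) - 3*14
     = 0.065934 * 692.425 - 42
     = 3.654396.
Step 4: Ties present; correction factor C = 1 - 12/(13^3 - 13) = 0.994505. Corrected H = 3.654396 / 0.994505 = 3.674586.
Step 5: Under H0, H ~ chi^2(2); p-value = 0.159248.
Step 6: alpha = 0.1. fail to reject H0.

H = 3.6746, df = 2, p = 0.159248, fail to reject H0.


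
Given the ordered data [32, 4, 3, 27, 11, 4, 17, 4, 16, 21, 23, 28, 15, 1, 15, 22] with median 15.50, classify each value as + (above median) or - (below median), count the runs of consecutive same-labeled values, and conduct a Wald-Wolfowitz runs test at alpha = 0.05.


Step 1: Compute median = 15.50; label A = above, B = below.
Labels in order: ABBABBABAAAABBBA  (n_A = 8, n_B = 8)
Step 2: Count runs R = 9.
Step 3: Under H0 (random ordering), E[R] = 2*n_A*n_B/(n_A+n_B) + 1 = 2*8*8/16 + 1 = 9.0000.
        Var[R] = 2*n_A*n_B*(2*n_A*n_B - n_A - n_B) / ((n_A+n_B)^2 * (n_A+n_B-1)) = 14336/3840 = 3.7333.
        SD[R] = 1.9322.
Step 4: R = E[R], so z = 0 with no continuity correction.
Step 5: Two-sided p-value via normal approximation = 2*(1 - Phi(|z|)) = 1.000000.
Step 6: alpha = 0.05. fail to reject H0.

R = 9, z = 0.0000, p = 1.000000, fail to reject H0.


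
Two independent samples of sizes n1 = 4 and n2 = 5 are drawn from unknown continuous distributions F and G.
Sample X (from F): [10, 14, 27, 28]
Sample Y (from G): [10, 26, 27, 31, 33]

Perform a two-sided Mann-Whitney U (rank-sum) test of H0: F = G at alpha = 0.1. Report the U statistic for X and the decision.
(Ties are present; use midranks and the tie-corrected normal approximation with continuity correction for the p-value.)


Step 1: Combine and sort all 9 observations; assign midranks.
sorted (value, group): (10,X), (10,Y), (14,X), (26,Y), (27,X), (27,Y), (28,X), (31,Y), (33,Y)
ranks: 10->1.5, 10->1.5, 14->3, 26->4, 27->5.5, 27->5.5, 28->7, 31->8, 33->9
Step 2: Rank sum for X: R1 = 1.5 + 3 + 5.5 + 7 = 17.
Step 3: U_X = R1 - n1(n1+1)/2 = 17 - 4*5/2 = 17 - 10 = 7.
       U_Y = n1*n2 - U_X = 20 - 7 = 13.
Step 4: Ties are present, so use the tie-corrected normal approximation (with continuity correction) for the p-value.
Step 5: p-value = 0.536878; compare to alpha = 0.1. fail to reject H0.

U_X = 7, p = 0.536878, fail to reject H0 at alpha = 0.1.


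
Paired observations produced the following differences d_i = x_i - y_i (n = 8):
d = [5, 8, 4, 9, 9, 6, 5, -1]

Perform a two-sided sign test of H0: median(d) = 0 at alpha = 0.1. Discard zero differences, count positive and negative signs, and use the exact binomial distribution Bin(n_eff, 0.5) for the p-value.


Step 1: Discard zero differences. Original n = 8; n_eff = number of nonzero differences = 8.
Nonzero differences (with sign): +5, +8, +4, +9, +9, +6, +5, -1
Step 2: Count signs: positive = 7, negative = 1.
Step 3: Under H0: P(positive) = 0.5, so the number of positives S ~ Bin(8, 0.5).
Step 4: Two-sided exact p-value = sum of Bin(8,0.5) probabilities at or below the observed probability = 0.070312.
Step 5: alpha = 0.1. reject H0.

n_eff = 8, pos = 7, neg = 1, p = 0.070312, reject H0.


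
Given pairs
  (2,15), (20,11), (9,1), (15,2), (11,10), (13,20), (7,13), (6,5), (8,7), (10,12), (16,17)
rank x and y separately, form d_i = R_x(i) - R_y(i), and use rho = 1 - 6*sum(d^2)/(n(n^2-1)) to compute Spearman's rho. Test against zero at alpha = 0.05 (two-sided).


Step 1: Rank x and y separately (midranks; no ties here).
rank(x): 2->1, 20->11, 9->5, 15->9, 11->7, 13->8, 7->3, 6->2, 8->4, 10->6, 16->10
rank(y): 15->9, 11->6, 1->1, 2->2, 10->5, 20->11, 13->8, 5->3, 7->4, 12->7, 17->10
Step 2: d_i = R_x(i) - R_y(i); compute d_i^2.
  (1-9)^2=64, (11-6)^2=25, (5-1)^2=16, (9-2)^2=49, (7-5)^2=4, (8-11)^2=9, (3-8)^2=25, (2-3)^2=1, (4-4)^2=0, (6-7)^2=1, (10-10)^2=0
sum(d^2) = 194.
Step 3: rho = 1 - 6*194 / (11*(11^2 - 1)) = 1 - 1164/1320 = 0.118182.
Step 4: Under H0, t = rho * sqrt((n-2)/(1-rho^2)) = 0.3570 ~ t(9).
Step 5: Two-sided p-value from the t-distribution with 9 df = 0.729285.
Step 6: alpha = 0.05. fail to reject H0.

rho = 0.1182, p = 0.729285, fail to reject H0 at alpha = 0.05.


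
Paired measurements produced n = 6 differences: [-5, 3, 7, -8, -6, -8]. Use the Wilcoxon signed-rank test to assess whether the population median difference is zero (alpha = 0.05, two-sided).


Step 1: Drop any zero differences (none here) and take |d_i|.
|d| = [5, 3, 7, 8, 6, 8]
Step 2: Midrank |d_i| (ties get averaged ranks).
ranks: |5|->2, |3|->1, |7|->4, |8|->5.5, |6|->3, |8|->5.5
Step 3: Attach original signs; sum ranks with positive sign and with negative sign.
W+ = 1 + 4 = 5
W- = 2 + 5.5 + 3 + 5.5 = 16
(Check: W+ + W- = 21 should equal n(n+1)/2 = 21.)
Step 4: Test statistic W = min(W+, W-) = 5.
Step 5: Ties in |d|, so use the tie-corrected normal approximation.
        E[W] = n(n+1)/4 = 6*7/4 = 10.5.
        Tie groups: |d|=8 (t=2); sum(t^3 - t) = 6.
        Var[W] = n(n+1)(2n+1)/24 - sum(t^3-t)/48 = 546/24 - 6/48 = 22.625.
        z = (W - E[W]) / sqrt(Var[W]) = (5 - 10.5) / 4.7566 = -1.1563.
        Two-sided p = 2*Phi(z) = 0.247561.
Step 6: alpha = 0.05. fail to reject H0.

W+ = 5, W- = 16, W = min = 5, p = 0.247561, fail to reject H0.


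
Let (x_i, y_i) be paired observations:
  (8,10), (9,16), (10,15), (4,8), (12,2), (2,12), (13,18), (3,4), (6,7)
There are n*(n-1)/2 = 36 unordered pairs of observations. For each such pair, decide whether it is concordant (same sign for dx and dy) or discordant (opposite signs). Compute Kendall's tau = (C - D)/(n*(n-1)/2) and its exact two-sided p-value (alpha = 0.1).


Step 1: Enumerate the 36 unordered pairs (i,j) with i<j and classify each by sign(x_j-x_i) * sign(y_j-y_i).
  (1,2):dx=+1,dy=+6->C; (1,3):dx=+2,dy=+5->C; (1,4):dx=-4,dy=-2->C; (1,5):dx=+4,dy=-8->D
  (1,6):dx=-6,dy=+2->D; (1,7):dx=+5,dy=+8->C; (1,8):dx=-5,dy=-6->C; (1,9):dx=-2,dy=-3->C
  (2,3):dx=+1,dy=-1->D; (2,4):dx=-5,dy=-8->C; (2,5):dx=+3,dy=-14->D; (2,6):dx=-7,dy=-4->C
  (2,7):dx=+4,dy=+2->C; (2,8):dx=-6,dy=-12->C; (2,9):dx=-3,dy=-9->C; (3,4):dx=-6,dy=-7->C
  (3,5):dx=+2,dy=-13->D; (3,6):dx=-8,dy=-3->C; (3,7):dx=+3,dy=+3->C; (3,8):dx=-7,dy=-11->C
  (3,9):dx=-4,dy=-8->C; (4,5):dx=+8,dy=-6->D; (4,6):dx=-2,dy=+4->D; (4,7):dx=+9,dy=+10->C
  (4,8):dx=-1,dy=-4->C; (4,9):dx=+2,dy=-1->D; (5,6):dx=-10,dy=+10->D; (5,7):dx=+1,dy=+16->C
  (5,8):dx=-9,dy=+2->D; (5,9):dx=-6,dy=+5->D; (6,7):dx=+11,dy=+6->C; (6,8):dx=+1,dy=-8->D
  (6,9):dx=+4,dy=-5->D; (7,8):dx=-10,dy=-14->C; (7,9):dx=-7,dy=-11->C; (8,9):dx=+3,dy=+3->C
Step 2: C = 23, D = 13, total pairs = 36.
Step 3: tau = (C - D)/(n(n-1)/2) = (23 - 13)/36 = 0.277778.
Step 4: Exact two-sided p-value (enumerate n! = 362880 permutations of y under H0): p = 0.358488.
Step 5: alpha = 0.1. fail to reject H0.

tau_b = 0.2778 (C=23, D=13), p = 0.358488, fail to reject H0.


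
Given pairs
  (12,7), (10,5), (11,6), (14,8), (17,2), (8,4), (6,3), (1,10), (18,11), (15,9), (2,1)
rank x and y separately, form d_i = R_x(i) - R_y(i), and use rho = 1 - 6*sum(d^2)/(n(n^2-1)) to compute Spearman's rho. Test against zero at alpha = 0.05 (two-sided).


Step 1: Rank x and y separately (midranks; no ties here).
rank(x): 12->7, 10->5, 11->6, 14->8, 17->10, 8->4, 6->3, 1->1, 18->11, 15->9, 2->2
rank(y): 7->7, 5->5, 6->6, 8->8, 2->2, 4->4, 3->3, 10->10, 11->11, 9->9, 1->1
Step 2: d_i = R_x(i) - R_y(i); compute d_i^2.
  (7-7)^2=0, (5-5)^2=0, (6-6)^2=0, (8-8)^2=0, (10-2)^2=64, (4-4)^2=0, (3-3)^2=0, (1-10)^2=81, (11-11)^2=0, (9-9)^2=0, (2-1)^2=1
sum(d^2) = 146.
Step 3: rho = 1 - 6*146 / (11*(11^2 - 1)) = 1 - 876/1320 = 0.336364.
Step 4: Under H0, t = rho * sqrt((n-2)/(1-rho^2)) = 1.0715 ~ t(9).
Step 5: Two-sided p-value from the t-distribution with 9 df = 0.311824.
Step 6: alpha = 0.05. fail to reject H0.

rho = 0.3364, p = 0.311824, fail to reject H0 at alpha = 0.05.


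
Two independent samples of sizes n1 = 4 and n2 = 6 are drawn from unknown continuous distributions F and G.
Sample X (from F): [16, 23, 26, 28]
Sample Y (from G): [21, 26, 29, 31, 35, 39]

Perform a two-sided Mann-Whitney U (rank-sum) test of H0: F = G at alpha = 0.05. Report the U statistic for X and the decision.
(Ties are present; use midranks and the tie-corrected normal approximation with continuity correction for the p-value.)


Step 1: Combine and sort all 10 observations; assign midranks.
sorted (value, group): (16,X), (21,Y), (23,X), (26,X), (26,Y), (28,X), (29,Y), (31,Y), (35,Y), (39,Y)
ranks: 16->1, 21->2, 23->3, 26->4.5, 26->4.5, 28->6, 29->7, 31->8, 35->9, 39->10
Step 2: Rank sum for X: R1 = 1 + 3 + 4.5 + 6 = 14.5.
Step 3: U_X = R1 - n1(n1+1)/2 = 14.5 - 4*5/2 = 14.5 - 10 = 4.5.
       U_Y = n1*n2 - U_X = 24 - 4.5 = 19.5.
Step 4: Ties are present, so use the tie-corrected normal approximation (with continuity correction) for the p-value.
Step 5: p-value = 0.134407; compare to alpha = 0.05. fail to reject H0.

U_X = 4.5, p = 0.134407, fail to reject H0 at alpha = 0.05.


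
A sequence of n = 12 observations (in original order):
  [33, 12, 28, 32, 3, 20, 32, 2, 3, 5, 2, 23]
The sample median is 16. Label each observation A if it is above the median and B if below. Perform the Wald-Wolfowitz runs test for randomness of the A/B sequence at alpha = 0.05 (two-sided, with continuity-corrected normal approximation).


Step 1: Compute median = 16; label A = above, B = below.
Labels in order: ABAABAABBBBA  (n_A = 6, n_B = 6)
Step 2: Count runs R = 7.
Step 3: Under H0 (random ordering), E[R] = 2*n_A*n_B/(n_A+n_B) + 1 = 2*6*6/12 + 1 = 7.0000.
        Var[R] = 2*n_A*n_B*(2*n_A*n_B - n_A - n_B) / ((n_A+n_B)^2 * (n_A+n_B-1)) = 4320/1584 = 2.7273.
        SD[R] = 1.6514.
Step 4: R = E[R], so z = 0 with no continuity correction.
Step 5: Two-sided p-value via normal approximation = 2*(1 - Phi(|z|)) = 1.000000.
Step 6: alpha = 0.05. fail to reject H0.

R = 7, z = 0.0000, p = 1.000000, fail to reject H0.


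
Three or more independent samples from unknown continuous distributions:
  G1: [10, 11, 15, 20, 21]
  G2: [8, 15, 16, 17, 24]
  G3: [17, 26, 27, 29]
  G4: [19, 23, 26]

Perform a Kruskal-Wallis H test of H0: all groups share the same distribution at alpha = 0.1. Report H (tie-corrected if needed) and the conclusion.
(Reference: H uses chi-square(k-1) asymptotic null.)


Step 1: Combine all N = 17 observations and assign midranks.
sorted (value, group, rank): (8,G2,1), (10,G1,2), (11,G1,3), (15,G1,4.5), (15,G2,4.5), (16,G2,6), (17,G2,7.5), (17,G3,7.5), (19,G4,9), (20,G1,10), (21,G1,11), (23,G4,12), (24,G2,13), (26,G3,14.5), (26,G4,14.5), (27,G3,16), (29,G3,17)
Step 2: Sum ranks within each group.
R_1 = 30.5 (n_1 = 5)
R_2 = 32 (n_2 = 5)
R_3 = 55 (n_3 = 4)
R_4 = 35.5 (n_4 = 3)
Step 3: H = 12/(N(N+1)) * sum(R_i^2/n_i) - 3(N+1)
     = 12/(17*18) * (30.5^2/5 + 32^2/5 + 55^2/4 + 35.5^2/3) - 3*18
     = 0.039216 * 1567.18 - 54
     = 7.458170.
Step 4: Ties present; correction factor C = 1 - 18/(17^3 - 17) = 0.996324. Corrected H = 7.458170 / 0.996324 = 7.485691.
Step 5: Under H0, H ~ chi^2(3); p-value = 0.057927.
Step 6: alpha = 0.1. reject H0.

H = 7.4857, df = 3, p = 0.057927, reject H0.


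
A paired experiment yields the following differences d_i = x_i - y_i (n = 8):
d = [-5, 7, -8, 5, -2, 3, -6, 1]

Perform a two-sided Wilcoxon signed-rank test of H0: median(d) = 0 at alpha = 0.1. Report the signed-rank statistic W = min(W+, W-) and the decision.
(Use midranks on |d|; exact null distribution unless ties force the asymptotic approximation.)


Step 1: Drop any zero differences (none here) and take |d_i|.
|d| = [5, 7, 8, 5, 2, 3, 6, 1]
Step 2: Midrank |d_i| (ties get averaged ranks).
ranks: |5|->4.5, |7|->7, |8|->8, |5|->4.5, |2|->2, |3|->3, |6|->6, |1|->1
Step 3: Attach original signs; sum ranks with positive sign and with negative sign.
W+ = 7 + 4.5 + 3 + 1 = 15.5
W- = 4.5 + 8 + 2 + 6 = 20.5
(Check: W+ + W- = 36 should equal n(n+1)/2 = 36.)
Step 4: Test statistic W = min(W+, W-) = 15.5.
Step 5: Ties in |d|, so use the tie-corrected normal approximation.
        E[W] = n(n+1)/4 = 8*9/4 = 18.
        Tie groups: |d|=5 (t=2); sum(t^3 - t) = 6.
        Var[W] = n(n+1)(2n+1)/24 - sum(t^3-t)/48 = 1224/24 - 6/48 = 50.875.
        z = (W - E[W]) / sqrt(Var[W]) = (15.5 - 18) / 7.1327 = -0.3505.
        Two-sided p = 2*Phi(z) = 0.725964.
Step 6: alpha = 0.1. fail to reject H0.

W+ = 15.5, W- = 20.5, W = min = 15.5, p = 0.725964, fail to reject H0.


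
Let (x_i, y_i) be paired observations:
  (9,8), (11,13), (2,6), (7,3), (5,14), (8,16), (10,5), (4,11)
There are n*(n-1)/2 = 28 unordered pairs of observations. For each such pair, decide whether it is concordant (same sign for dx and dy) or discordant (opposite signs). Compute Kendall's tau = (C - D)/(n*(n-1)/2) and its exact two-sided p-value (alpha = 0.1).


Step 1: Enumerate the 28 unordered pairs (i,j) with i<j and classify each by sign(x_j-x_i) * sign(y_j-y_i).
  (1,2):dx=+2,dy=+5->C; (1,3):dx=-7,dy=-2->C; (1,4):dx=-2,dy=-5->C; (1,5):dx=-4,dy=+6->D
  (1,6):dx=-1,dy=+8->D; (1,7):dx=+1,dy=-3->D; (1,8):dx=-5,dy=+3->D; (2,3):dx=-9,dy=-7->C
  (2,4):dx=-4,dy=-10->C; (2,5):dx=-6,dy=+1->D; (2,6):dx=-3,dy=+3->D; (2,7):dx=-1,dy=-8->C
  (2,8):dx=-7,dy=-2->C; (3,4):dx=+5,dy=-3->D; (3,5):dx=+3,dy=+8->C; (3,6):dx=+6,dy=+10->C
  (3,7):dx=+8,dy=-1->D; (3,8):dx=+2,dy=+5->C; (4,5):dx=-2,dy=+11->D; (4,6):dx=+1,dy=+13->C
  (4,7):dx=+3,dy=+2->C; (4,8):dx=-3,dy=+8->D; (5,6):dx=+3,dy=+2->C; (5,7):dx=+5,dy=-9->D
  (5,8):dx=-1,dy=-3->C; (6,7):dx=+2,dy=-11->D; (6,8):dx=-4,dy=-5->C; (7,8):dx=-6,dy=+6->D
Step 2: C = 15, D = 13, total pairs = 28.
Step 3: tau = (C - D)/(n(n-1)/2) = (15 - 13)/28 = 0.071429.
Step 4: Exact two-sided p-value (enumerate n! = 40320 permutations of y under H0): p = 0.904861.
Step 5: alpha = 0.1. fail to reject H0.

tau_b = 0.0714 (C=15, D=13), p = 0.904861, fail to reject H0.


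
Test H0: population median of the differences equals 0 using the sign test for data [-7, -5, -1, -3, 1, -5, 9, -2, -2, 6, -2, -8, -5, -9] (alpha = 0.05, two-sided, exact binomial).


Step 1: Discard zero differences. Original n = 14; n_eff = number of nonzero differences = 14.
Nonzero differences (with sign): -7, -5, -1, -3, +1, -5, +9, -2, -2, +6, -2, -8, -5, -9
Step 2: Count signs: positive = 3, negative = 11.
Step 3: Under H0: P(positive) = 0.5, so the number of positives S ~ Bin(14, 0.5).
Step 4: Two-sided exact p-value = sum of Bin(14,0.5) probabilities at or below the observed probability = 0.057373.
Step 5: alpha = 0.05. fail to reject H0.

n_eff = 14, pos = 3, neg = 11, p = 0.057373, fail to reject H0.


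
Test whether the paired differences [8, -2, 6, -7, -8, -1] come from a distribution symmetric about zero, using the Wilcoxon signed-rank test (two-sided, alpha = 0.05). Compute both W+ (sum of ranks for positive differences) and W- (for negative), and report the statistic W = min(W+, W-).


Step 1: Drop any zero differences (none here) and take |d_i|.
|d| = [8, 2, 6, 7, 8, 1]
Step 2: Midrank |d_i| (ties get averaged ranks).
ranks: |8|->5.5, |2|->2, |6|->3, |7|->4, |8|->5.5, |1|->1
Step 3: Attach original signs; sum ranks with positive sign and with negative sign.
W+ = 5.5 + 3 = 8.5
W- = 2 + 4 + 5.5 + 1 = 12.5
(Check: W+ + W- = 21 should equal n(n+1)/2 = 21.)
Step 4: Test statistic W = min(W+, W-) = 8.5.
Step 5: Ties in |d|, so use the tie-corrected normal approximation.
        E[W] = n(n+1)/4 = 6*7/4 = 10.5.
        Tie groups: |d|=8 (t=2); sum(t^3 - t) = 6.
        Var[W] = n(n+1)(2n+1)/24 - sum(t^3-t)/48 = 546/24 - 6/48 = 22.625.
        z = (W - E[W]) / sqrt(Var[W]) = (8.5 - 10.5) / 4.7566 = -0.4205.
        Two-sided p = 2*Phi(z) = 0.674142.
Step 6: alpha = 0.05. fail to reject H0.

W+ = 8.5, W- = 12.5, W = min = 8.5, p = 0.674142, fail to reject H0.


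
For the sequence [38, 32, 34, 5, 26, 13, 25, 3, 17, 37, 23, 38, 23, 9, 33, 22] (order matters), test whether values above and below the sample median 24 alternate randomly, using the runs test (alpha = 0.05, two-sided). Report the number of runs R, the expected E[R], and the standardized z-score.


Step 1: Compute median = 24; label A = above, B = below.
Labels in order: AAABABABBABABBAB  (n_A = 8, n_B = 8)
Step 2: Count runs R = 12.
Step 3: Under H0 (random ordering), E[R] = 2*n_A*n_B/(n_A+n_B) + 1 = 2*8*8/16 + 1 = 9.0000.
        Var[R] = 2*n_A*n_B*(2*n_A*n_B - n_A - n_B) / ((n_A+n_B)^2 * (n_A+n_B-1)) = 14336/3840 = 3.7333.
        SD[R] = 1.9322.
Step 4: Continuity-corrected z = (R - 0.5 - E[R]) / SD[R] = (12 - 0.5 - 9.0000) / 1.9322 = 1.2939.
Step 5: Two-sided p-value via normal approximation = 2*(1 - Phi(|z|)) = 0.195709.
Step 6: alpha = 0.05. fail to reject H0.

R = 12, z = 1.2939, p = 0.195709, fail to reject H0.


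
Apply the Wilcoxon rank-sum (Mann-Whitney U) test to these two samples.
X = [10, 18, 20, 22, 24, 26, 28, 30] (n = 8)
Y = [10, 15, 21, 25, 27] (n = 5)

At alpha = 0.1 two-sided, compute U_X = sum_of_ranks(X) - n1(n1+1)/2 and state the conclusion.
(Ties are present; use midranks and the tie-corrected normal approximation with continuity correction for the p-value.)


Step 1: Combine and sort all 13 observations; assign midranks.
sorted (value, group): (10,X), (10,Y), (15,Y), (18,X), (20,X), (21,Y), (22,X), (24,X), (25,Y), (26,X), (27,Y), (28,X), (30,X)
ranks: 10->1.5, 10->1.5, 15->3, 18->4, 20->5, 21->6, 22->7, 24->8, 25->9, 26->10, 27->11, 28->12, 30->13
Step 2: Rank sum for X: R1 = 1.5 + 4 + 5 + 7 + 8 + 10 + 12 + 13 = 60.5.
Step 3: U_X = R1 - n1(n1+1)/2 = 60.5 - 8*9/2 = 60.5 - 36 = 24.5.
       U_Y = n1*n2 - U_X = 40 - 24.5 = 15.5.
Step 4: Ties are present, so use the tie-corrected normal approximation (with continuity correction) for the p-value.
Step 5: p-value = 0.557643; compare to alpha = 0.1. fail to reject H0.

U_X = 24.5, p = 0.557643, fail to reject H0 at alpha = 0.1.


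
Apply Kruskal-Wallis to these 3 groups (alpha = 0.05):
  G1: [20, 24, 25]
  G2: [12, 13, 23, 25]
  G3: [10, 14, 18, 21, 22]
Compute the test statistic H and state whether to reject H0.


Step 1: Combine all N = 12 observations and assign midranks.
sorted (value, group, rank): (10,G3,1), (12,G2,2), (13,G2,3), (14,G3,4), (18,G3,5), (20,G1,6), (21,G3,7), (22,G3,8), (23,G2,9), (24,G1,10), (25,G1,11.5), (25,G2,11.5)
Step 2: Sum ranks within each group.
R_1 = 27.5 (n_1 = 3)
R_2 = 25.5 (n_2 = 4)
R_3 = 25 (n_3 = 5)
Step 3: H = 12/(N(N+1)) * sum(R_i^2/n_i) - 3(N+1)
     = 12/(12*13) * (27.5^2/3 + 25.5^2/4 + 25^2/5) - 3*13
     = 0.076923 * 539.646 - 39
     = 2.511218.
Step 4: Ties present; correction factor C = 1 - 6/(12^3 - 12) = 0.996503. Corrected H = 2.511218 / 0.996503 = 2.520029.
Step 5: Under H0, H ~ chi^2(2); p-value = 0.283650.
Step 6: alpha = 0.05. fail to reject H0.

H = 2.5200, df = 2, p = 0.283650, fail to reject H0.
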